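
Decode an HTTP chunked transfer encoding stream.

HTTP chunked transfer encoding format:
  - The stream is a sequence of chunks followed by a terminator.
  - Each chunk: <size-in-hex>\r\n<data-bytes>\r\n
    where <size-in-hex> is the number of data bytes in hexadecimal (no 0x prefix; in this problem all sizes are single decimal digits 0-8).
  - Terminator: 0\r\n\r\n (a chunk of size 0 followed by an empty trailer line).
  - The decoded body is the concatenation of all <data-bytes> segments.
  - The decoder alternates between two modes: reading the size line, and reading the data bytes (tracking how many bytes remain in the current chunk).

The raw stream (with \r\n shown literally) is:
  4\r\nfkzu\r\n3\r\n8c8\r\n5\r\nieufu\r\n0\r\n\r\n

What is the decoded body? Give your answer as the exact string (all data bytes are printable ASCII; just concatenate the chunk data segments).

Chunk 1: stream[0..1]='4' size=0x4=4, data at stream[3..7]='fkzu' -> body[0..4], body so far='fkzu'
Chunk 2: stream[9..10]='3' size=0x3=3, data at stream[12..15]='8c8' -> body[4..7], body so far='fkzu8c8'
Chunk 3: stream[17..18]='5' size=0x5=5, data at stream[20..25]='ieufu' -> body[7..12], body so far='fkzu8c8ieufu'
Chunk 4: stream[27..28]='0' size=0 (terminator). Final body='fkzu8c8ieufu' (12 bytes)

Answer: fkzu8c8ieufu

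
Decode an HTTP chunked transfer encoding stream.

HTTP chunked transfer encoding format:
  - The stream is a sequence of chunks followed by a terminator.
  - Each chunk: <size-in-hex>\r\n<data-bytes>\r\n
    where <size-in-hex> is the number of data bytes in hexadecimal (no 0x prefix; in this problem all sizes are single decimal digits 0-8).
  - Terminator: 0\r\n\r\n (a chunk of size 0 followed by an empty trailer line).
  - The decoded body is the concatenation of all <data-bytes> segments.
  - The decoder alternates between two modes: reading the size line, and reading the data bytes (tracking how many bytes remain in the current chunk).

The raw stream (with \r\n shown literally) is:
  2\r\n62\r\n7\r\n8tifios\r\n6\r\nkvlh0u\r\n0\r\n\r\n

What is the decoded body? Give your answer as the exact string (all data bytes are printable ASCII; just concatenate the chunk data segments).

Answer: 628tifioskvlh0u

Derivation:
Chunk 1: stream[0..1]='2' size=0x2=2, data at stream[3..5]='62' -> body[0..2], body so far='62'
Chunk 2: stream[7..8]='7' size=0x7=7, data at stream[10..17]='8tifios' -> body[2..9], body so far='628tifios'
Chunk 3: stream[19..20]='6' size=0x6=6, data at stream[22..28]='kvlh0u' -> body[9..15], body so far='628tifioskvlh0u'
Chunk 4: stream[30..31]='0' size=0 (terminator). Final body='628tifioskvlh0u' (15 bytes)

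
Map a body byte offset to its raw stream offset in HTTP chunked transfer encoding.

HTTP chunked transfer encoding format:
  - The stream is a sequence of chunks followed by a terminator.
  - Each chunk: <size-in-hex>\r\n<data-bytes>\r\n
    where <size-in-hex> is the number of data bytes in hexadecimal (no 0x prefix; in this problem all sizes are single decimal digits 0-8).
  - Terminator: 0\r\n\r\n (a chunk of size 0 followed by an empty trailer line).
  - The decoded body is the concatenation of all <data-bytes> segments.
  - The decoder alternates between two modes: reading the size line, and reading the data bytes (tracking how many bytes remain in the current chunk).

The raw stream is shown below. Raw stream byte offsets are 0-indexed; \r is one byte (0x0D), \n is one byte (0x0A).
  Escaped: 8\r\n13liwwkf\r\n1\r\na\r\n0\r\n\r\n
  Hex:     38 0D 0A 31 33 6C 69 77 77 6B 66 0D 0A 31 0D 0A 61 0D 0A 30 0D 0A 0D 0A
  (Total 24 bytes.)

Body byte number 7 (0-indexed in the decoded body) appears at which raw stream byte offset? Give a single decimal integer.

Chunk 1: stream[0..1]='8' size=0x8=8, data at stream[3..11]='13liwwkf' -> body[0..8], body so far='13liwwkf'
Chunk 2: stream[13..14]='1' size=0x1=1, data at stream[16..17]='a' -> body[8..9], body so far='13liwwkfa'
Chunk 3: stream[19..20]='0' size=0 (terminator). Final body='13liwwkfa' (9 bytes)
Body byte 7 at stream offset 10

Answer: 10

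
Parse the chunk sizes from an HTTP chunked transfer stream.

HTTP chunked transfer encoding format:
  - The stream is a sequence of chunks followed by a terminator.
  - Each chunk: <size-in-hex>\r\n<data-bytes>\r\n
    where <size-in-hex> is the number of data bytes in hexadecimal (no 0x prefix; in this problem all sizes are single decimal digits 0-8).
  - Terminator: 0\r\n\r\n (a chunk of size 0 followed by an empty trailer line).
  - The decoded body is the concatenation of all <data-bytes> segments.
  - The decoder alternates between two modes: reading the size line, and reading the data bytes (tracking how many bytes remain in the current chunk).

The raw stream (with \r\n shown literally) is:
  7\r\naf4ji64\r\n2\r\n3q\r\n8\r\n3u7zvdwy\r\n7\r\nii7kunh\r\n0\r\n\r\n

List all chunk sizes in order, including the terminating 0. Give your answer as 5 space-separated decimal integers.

Chunk 1: stream[0..1]='7' size=0x7=7, data at stream[3..10]='af4ji64' -> body[0..7], body so far='af4ji64'
Chunk 2: stream[12..13]='2' size=0x2=2, data at stream[15..17]='3q' -> body[7..9], body so far='af4ji643q'
Chunk 3: stream[19..20]='8' size=0x8=8, data at stream[22..30]='3u7zvdwy' -> body[9..17], body so far='af4ji643q3u7zvdwy'
Chunk 4: stream[32..33]='7' size=0x7=7, data at stream[35..42]='ii7kunh' -> body[17..24], body so far='af4ji643q3u7zvdwyii7kunh'
Chunk 5: stream[44..45]='0' size=0 (terminator). Final body='af4ji643q3u7zvdwyii7kunh' (24 bytes)

Answer: 7 2 8 7 0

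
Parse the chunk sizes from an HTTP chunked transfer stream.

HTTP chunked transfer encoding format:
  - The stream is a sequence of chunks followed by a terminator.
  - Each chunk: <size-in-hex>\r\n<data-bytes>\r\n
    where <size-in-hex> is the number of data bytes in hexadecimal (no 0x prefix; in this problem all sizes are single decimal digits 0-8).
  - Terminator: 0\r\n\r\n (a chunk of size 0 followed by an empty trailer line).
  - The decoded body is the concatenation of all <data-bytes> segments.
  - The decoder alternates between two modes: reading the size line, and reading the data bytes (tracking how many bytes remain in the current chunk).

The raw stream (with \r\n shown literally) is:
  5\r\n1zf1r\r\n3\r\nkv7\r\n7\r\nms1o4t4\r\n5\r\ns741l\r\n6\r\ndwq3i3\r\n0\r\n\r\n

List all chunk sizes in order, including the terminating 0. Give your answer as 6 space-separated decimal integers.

Answer: 5 3 7 5 6 0

Derivation:
Chunk 1: stream[0..1]='5' size=0x5=5, data at stream[3..8]='1zf1r' -> body[0..5], body so far='1zf1r'
Chunk 2: stream[10..11]='3' size=0x3=3, data at stream[13..16]='kv7' -> body[5..8], body so far='1zf1rkv7'
Chunk 3: stream[18..19]='7' size=0x7=7, data at stream[21..28]='ms1o4t4' -> body[8..15], body so far='1zf1rkv7ms1o4t4'
Chunk 4: stream[30..31]='5' size=0x5=5, data at stream[33..38]='s741l' -> body[15..20], body so far='1zf1rkv7ms1o4t4s741l'
Chunk 5: stream[40..41]='6' size=0x6=6, data at stream[43..49]='dwq3i3' -> body[20..26], body so far='1zf1rkv7ms1o4t4s741ldwq3i3'
Chunk 6: stream[51..52]='0' size=0 (terminator). Final body='1zf1rkv7ms1o4t4s741ldwq3i3' (26 bytes)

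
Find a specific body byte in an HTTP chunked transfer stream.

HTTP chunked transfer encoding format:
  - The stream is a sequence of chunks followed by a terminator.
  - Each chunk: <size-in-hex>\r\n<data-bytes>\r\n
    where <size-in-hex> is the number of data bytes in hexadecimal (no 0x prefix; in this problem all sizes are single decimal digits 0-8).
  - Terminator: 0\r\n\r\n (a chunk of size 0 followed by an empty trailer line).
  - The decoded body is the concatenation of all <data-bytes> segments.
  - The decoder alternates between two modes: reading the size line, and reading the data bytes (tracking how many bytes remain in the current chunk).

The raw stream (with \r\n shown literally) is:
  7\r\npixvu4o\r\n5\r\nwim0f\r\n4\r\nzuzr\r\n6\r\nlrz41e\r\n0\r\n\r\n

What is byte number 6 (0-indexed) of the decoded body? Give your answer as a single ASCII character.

Chunk 1: stream[0..1]='7' size=0x7=7, data at stream[3..10]='pixvu4o' -> body[0..7], body so far='pixvu4o'
Chunk 2: stream[12..13]='5' size=0x5=5, data at stream[15..20]='wim0f' -> body[7..12], body so far='pixvu4owim0f'
Chunk 3: stream[22..23]='4' size=0x4=4, data at stream[25..29]='zuzr' -> body[12..16], body so far='pixvu4owim0fzuzr'
Chunk 4: stream[31..32]='6' size=0x6=6, data at stream[34..40]='lrz41e' -> body[16..22], body so far='pixvu4owim0fzuzrlrz41e'
Chunk 5: stream[42..43]='0' size=0 (terminator). Final body='pixvu4owim0fzuzrlrz41e' (22 bytes)
Body byte 6 = 'o'

Answer: o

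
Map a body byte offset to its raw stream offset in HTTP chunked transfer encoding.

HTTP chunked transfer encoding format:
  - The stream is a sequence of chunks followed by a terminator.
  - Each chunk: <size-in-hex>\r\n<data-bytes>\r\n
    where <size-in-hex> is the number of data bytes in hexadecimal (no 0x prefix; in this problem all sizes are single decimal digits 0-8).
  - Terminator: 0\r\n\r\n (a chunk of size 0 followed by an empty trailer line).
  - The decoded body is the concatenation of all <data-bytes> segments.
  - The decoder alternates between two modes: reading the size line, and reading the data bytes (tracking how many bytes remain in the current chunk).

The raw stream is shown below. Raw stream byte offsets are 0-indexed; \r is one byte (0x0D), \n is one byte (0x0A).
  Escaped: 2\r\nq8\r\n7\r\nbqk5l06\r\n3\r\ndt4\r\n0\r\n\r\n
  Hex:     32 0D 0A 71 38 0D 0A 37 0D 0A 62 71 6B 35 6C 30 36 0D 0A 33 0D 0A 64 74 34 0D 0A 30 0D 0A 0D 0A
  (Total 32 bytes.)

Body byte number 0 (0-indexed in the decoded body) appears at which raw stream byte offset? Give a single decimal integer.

Chunk 1: stream[0..1]='2' size=0x2=2, data at stream[3..5]='q8' -> body[0..2], body so far='q8'
Chunk 2: stream[7..8]='7' size=0x7=7, data at stream[10..17]='bqk5l06' -> body[2..9], body so far='q8bqk5l06'
Chunk 3: stream[19..20]='3' size=0x3=3, data at stream[22..25]='dt4' -> body[9..12], body so far='q8bqk5l06dt4'
Chunk 4: stream[27..28]='0' size=0 (terminator). Final body='q8bqk5l06dt4' (12 bytes)
Body byte 0 at stream offset 3

Answer: 3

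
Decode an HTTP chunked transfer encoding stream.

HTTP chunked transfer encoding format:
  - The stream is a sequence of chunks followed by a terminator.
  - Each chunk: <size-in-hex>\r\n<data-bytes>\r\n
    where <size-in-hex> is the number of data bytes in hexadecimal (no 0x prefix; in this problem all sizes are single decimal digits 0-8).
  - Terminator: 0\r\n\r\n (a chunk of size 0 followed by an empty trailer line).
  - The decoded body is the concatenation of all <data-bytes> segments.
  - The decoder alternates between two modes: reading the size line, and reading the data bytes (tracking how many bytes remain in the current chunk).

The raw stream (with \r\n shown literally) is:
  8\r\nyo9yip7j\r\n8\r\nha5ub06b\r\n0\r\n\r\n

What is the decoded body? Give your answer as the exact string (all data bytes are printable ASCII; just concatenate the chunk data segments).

Answer: yo9yip7jha5ub06b

Derivation:
Chunk 1: stream[0..1]='8' size=0x8=8, data at stream[3..11]='yo9yip7j' -> body[0..8], body so far='yo9yip7j'
Chunk 2: stream[13..14]='8' size=0x8=8, data at stream[16..24]='ha5ub06b' -> body[8..16], body so far='yo9yip7jha5ub06b'
Chunk 3: stream[26..27]='0' size=0 (terminator). Final body='yo9yip7jha5ub06b' (16 bytes)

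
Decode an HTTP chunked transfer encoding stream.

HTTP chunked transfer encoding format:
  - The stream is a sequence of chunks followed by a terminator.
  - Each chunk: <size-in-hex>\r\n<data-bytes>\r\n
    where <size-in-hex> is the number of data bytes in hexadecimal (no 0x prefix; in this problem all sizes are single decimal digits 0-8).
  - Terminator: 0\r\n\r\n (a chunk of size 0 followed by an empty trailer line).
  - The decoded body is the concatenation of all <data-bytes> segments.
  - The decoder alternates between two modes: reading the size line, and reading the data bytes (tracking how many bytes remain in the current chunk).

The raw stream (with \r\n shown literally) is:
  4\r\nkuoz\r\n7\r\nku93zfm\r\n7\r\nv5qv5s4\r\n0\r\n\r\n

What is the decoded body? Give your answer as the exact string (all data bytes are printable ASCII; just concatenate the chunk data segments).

Chunk 1: stream[0..1]='4' size=0x4=4, data at stream[3..7]='kuoz' -> body[0..4], body so far='kuoz'
Chunk 2: stream[9..10]='7' size=0x7=7, data at stream[12..19]='ku93zfm' -> body[4..11], body so far='kuozku93zfm'
Chunk 3: stream[21..22]='7' size=0x7=7, data at stream[24..31]='v5qv5s4' -> body[11..18], body so far='kuozku93zfmv5qv5s4'
Chunk 4: stream[33..34]='0' size=0 (terminator). Final body='kuozku93zfmv5qv5s4' (18 bytes)

Answer: kuozku93zfmv5qv5s4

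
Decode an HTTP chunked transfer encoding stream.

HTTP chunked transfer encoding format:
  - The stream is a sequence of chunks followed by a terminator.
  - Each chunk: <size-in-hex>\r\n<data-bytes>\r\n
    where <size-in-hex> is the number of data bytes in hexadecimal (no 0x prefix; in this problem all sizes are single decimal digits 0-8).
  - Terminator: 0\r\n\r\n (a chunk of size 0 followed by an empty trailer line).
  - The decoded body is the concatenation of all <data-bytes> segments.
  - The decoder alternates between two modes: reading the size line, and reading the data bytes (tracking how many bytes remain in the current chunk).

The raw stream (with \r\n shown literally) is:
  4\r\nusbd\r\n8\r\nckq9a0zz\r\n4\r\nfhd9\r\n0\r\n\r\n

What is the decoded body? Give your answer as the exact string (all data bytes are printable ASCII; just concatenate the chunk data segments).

Answer: usbdckq9a0zzfhd9

Derivation:
Chunk 1: stream[0..1]='4' size=0x4=4, data at stream[3..7]='usbd' -> body[0..4], body so far='usbd'
Chunk 2: stream[9..10]='8' size=0x8=8, data at stream[12..20]='ckq9a0zz' -> body[4..12], body so far='usbdckq9a0zz'
Chunk 3: stream[22..23]='4' size=0x4=4, data at stream[25..29]='fhd9' -> body[12..16], body so far='usbdckq9a0zzfhd9'
Chunk 4: stream[31..32]='0' size=0 (terminator). Final body='usbdckq9a0zzfhd9' (16 bytes)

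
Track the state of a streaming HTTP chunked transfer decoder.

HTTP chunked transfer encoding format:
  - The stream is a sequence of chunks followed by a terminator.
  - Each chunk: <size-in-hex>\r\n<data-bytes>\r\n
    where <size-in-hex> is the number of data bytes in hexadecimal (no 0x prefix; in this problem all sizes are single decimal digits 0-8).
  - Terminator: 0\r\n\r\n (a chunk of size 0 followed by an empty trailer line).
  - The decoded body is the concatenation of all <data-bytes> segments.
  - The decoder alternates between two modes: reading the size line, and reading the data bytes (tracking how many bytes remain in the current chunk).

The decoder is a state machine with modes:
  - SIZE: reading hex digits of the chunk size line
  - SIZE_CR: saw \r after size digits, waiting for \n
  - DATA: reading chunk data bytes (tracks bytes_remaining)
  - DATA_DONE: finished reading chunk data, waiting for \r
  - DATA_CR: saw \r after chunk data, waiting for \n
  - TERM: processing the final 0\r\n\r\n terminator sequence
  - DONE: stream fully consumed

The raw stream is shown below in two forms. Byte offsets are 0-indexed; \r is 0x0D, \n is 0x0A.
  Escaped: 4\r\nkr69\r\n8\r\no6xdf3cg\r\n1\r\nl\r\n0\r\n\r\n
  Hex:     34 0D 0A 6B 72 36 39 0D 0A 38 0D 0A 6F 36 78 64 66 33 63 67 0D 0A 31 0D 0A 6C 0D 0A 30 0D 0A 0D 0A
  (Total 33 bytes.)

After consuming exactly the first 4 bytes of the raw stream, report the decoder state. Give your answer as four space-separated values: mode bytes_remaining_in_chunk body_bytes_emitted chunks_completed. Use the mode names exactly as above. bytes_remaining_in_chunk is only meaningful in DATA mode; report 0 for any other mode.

Byte 0 = '4': mode=SIZE remaining=0 emitted=0 chunks_done=0
Byte 1 = 0x0D: mode=SIZE_CR remaining=0 emitted=0 chunks_done=0
Byte 2 = 0x0A: mode=DATA remaining=4 emitted=0 chunks_done=0
Byte 3 = 'k': mode=DATA remaining=3 emitted=1 chunks_done=0

Answer: DATA 3 1 0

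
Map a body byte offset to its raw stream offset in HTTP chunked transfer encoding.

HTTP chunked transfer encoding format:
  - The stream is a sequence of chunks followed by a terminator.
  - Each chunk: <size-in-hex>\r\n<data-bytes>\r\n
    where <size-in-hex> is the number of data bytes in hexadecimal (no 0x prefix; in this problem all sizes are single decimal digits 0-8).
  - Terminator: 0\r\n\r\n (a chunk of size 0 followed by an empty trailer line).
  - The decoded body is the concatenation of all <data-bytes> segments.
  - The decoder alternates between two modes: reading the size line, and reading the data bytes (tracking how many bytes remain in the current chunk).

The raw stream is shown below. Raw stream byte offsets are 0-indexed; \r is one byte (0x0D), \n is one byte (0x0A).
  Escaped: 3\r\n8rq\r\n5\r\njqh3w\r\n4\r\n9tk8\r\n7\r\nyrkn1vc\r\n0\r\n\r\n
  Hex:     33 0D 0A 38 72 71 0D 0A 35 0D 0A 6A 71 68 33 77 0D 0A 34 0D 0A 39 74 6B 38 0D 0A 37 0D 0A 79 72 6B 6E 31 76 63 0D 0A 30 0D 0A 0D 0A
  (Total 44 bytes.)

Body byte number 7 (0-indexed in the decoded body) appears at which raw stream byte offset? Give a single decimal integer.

Chunk 1: stream[0..1]='3' size=0x3=3, data at stream[3..6]='8rq' -> body[0..3], body so far='8rq'
Chunk 2: stream[8..9]='5' size=0x5=5, data at stream[11..16]='jqh3w' -> body[3..8], body so far='8rqjqh3w'
Chunk 3: stream[18..19]='4' size=0x4=4, data at stream[21..25]='9tk8' -> body[8..12], body so far='8rqjqh3w9tk8'
Chunk 4: stream[27..28]='7' size=0x7=7, data at stream[30..37]='yrkn1vc' -> body[12..19], body so far='8rqjqh3w9tk8yrkn1vc'
Chunk 5: stream[39..40]='0' size=0 (terminator). Final body='8rqjqh3w9tk8yrkn1vc' (19 bytes)
Body byte 7 at stream offset 15

Answer: 15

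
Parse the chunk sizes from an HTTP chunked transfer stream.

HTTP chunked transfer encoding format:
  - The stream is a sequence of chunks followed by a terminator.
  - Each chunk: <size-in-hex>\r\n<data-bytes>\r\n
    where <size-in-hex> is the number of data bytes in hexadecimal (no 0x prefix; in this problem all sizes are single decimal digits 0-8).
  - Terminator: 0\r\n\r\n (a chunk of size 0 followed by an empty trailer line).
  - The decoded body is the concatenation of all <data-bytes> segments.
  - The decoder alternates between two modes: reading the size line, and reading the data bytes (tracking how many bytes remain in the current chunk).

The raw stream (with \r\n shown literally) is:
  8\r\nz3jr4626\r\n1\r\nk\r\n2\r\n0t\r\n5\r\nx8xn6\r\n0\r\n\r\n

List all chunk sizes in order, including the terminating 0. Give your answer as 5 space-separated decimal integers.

Answer: 8 1 2 5 0

Derivation:
Chunk 1: stream[0..1]='8' size=0x8=8, data at stream[3..11]='z3jr4626' -> body[0..8], body so far='z3jr4626'
Chunk 2: stream[13..14]='1' size=0x1=1, data at stream[16..17]='k' -> body[8..9], body so far='z3jr4626k'
Chunk 3: stream[19..20]='2' size=0x2=2, data at stream[22..24]='0t' -> body[9..11], body so far='z3jr4626k0t'
Chunk 4: stream[26..27]='5' size=0x5=5, data at stream[29..34]='x8xn6' -> body[11..16], body so far='z3jr4626k0tx8xn6'
Chunk 5: stream[36..37]='0' size=0 (terminator). Final body='z3jr4626k0tx8xn6' (16 bytes)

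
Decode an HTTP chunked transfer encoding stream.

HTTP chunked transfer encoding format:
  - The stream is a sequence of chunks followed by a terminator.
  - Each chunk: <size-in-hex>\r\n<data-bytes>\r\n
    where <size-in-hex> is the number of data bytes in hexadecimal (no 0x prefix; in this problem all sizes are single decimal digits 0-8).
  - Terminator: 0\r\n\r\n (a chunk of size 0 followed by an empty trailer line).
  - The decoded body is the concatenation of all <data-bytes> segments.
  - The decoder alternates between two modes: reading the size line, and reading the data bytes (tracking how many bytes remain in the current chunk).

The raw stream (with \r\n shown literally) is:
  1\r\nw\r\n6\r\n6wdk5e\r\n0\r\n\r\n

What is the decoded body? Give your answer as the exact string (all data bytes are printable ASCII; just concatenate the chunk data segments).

Chunk 1: stream[0..1]='1' size=0x1=1, data at stream[3..4]='w' -> body[0..1], body so far='w'
Chunk 2: stream[6..7]='6' size=0x6=6, data at stream[9..15]='6wdk5e' -> body[1..7], body so far='w6wdk5e'
Chunk 3: stream[17..18]='0' size=0 (terminator). Final body='w6wdk5e' (7 bytes)

Answer: w6wdk5e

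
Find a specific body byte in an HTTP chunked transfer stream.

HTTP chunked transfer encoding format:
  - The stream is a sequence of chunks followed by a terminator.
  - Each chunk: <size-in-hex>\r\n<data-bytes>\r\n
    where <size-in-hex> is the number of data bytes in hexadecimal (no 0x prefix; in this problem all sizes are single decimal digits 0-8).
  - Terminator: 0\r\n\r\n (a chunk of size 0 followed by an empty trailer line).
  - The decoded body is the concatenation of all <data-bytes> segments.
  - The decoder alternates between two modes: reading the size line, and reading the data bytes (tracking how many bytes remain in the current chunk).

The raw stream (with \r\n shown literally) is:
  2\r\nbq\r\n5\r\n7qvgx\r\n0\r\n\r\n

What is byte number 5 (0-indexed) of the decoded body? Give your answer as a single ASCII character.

Answer: g

Derivation:
Chunk 1: stream[0..1]='2' size=0x2=2, data at stream[3..5]='bq' -> body[0..2], body so far='bq'
Chunk 2: stream[7..8]='5' size=0x5=5, data at stream[10..15]='7qvgx' -> body[2..7], body so far='bq7qvgx'
Chunk 3: stream[17..18]='0' size=0 (terminator). Final body='bq7qvgx' (7 bytes)
Body byte 5 = 'g'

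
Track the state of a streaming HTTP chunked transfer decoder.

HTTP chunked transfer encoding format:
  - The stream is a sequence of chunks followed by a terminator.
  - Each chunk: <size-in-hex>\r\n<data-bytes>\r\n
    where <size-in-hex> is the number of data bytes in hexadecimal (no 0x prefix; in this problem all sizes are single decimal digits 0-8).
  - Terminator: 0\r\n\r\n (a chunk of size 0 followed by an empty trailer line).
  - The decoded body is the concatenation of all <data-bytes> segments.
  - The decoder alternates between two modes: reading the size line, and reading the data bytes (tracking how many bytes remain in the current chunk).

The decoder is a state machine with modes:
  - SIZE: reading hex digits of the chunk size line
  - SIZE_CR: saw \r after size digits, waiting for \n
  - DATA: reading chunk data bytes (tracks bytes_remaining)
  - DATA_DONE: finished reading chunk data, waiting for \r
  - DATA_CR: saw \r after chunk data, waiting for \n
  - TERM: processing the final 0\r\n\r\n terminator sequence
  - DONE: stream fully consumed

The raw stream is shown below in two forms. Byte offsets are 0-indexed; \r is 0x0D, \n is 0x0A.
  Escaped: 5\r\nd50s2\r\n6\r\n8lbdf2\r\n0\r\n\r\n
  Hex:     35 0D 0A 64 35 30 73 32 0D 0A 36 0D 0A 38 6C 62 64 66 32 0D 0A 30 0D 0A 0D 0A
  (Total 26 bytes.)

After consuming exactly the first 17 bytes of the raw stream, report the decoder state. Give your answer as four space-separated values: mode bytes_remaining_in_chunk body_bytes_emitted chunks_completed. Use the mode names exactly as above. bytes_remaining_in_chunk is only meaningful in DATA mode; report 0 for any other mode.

Byte 0 = '5': mode=SIZE remaining=0 emitted=0 chunks_done=0
Byte 1 = 0x0D: mode=SIZE_CR remaining=0 emitted=0 chunks_done=0
Byte 2 = 0x0A: mode=DATA remaining=5 emitted=0 chunks_done=0
Byte 3 = 'd': mode=DATA remaining=4 emitted=1 chunks_done=0
Byte 4 = '5': mode=DATA remaining=3 emitted=2 chunks_done=0
Byte 5 = '0': mode=DATA remaining=2 emitted=3 chunks_done=0
Byte 6 = 's': mode=DATA remaining=1 emitted=4 chunks_done=0
Byte 7 = '2': mode=DATA_DONE remaining=0 emitted=5 chunks_done=0
Byte 8 = 0x0D: mode=DATA_CR remaining=0 emitted=5 chunks_done=0
Byte 9 = 0x0A: mode=SIZE remaining=0 emitted=5 chunks_done=1
Byte 10 = '6': mode=SIZE remaining=0 emitted=5 chunks_done=1
Byte 11 = 0x0D: mode=SIZE_CR remaining=0 emitted=5 chunks_done=1
Byte 12 = 0x0A: mode=DATA remaining=6 emitted=5 chunks_done=1
Byte 13 = '8': mode=DATA remaining=5 emitted=6 chunks_done=1
Byte 14 = 'l': mode=DATA remaining=4 emitted=7 chunks_done=1
Byte 15 = 'b': mode=DATA remaining=3 emitted=8 chunks_done=1
Byte 16 = 'd': mode=DATA remaining=2 emitted=9 chunks_done=1

Answer: DATA 2 9 1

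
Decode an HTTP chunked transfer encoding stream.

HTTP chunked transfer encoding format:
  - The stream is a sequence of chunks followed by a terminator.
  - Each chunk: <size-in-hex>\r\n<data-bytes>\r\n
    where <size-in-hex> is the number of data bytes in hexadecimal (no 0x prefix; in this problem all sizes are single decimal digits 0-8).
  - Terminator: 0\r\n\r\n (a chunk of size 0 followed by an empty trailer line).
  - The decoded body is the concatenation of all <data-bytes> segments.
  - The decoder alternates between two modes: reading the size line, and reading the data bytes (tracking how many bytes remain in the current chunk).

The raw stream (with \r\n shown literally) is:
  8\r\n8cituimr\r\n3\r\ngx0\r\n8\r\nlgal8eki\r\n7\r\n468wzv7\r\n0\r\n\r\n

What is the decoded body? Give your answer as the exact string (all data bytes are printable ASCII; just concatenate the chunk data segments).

Chunk 1: stream[0..1]='8' size=0x8=8, data at stream[3..11]='8cituimr' -> body[0..8], body so far='8cituimr'
Chunk 2: stream[13..14]='3' size=0x3=3, data at stream[16..19]='gx0' -> body[8..11], body so far='8cituimrgx0'
Chunk 3: stream[21..22]='8' size=0x8=8, data at stream[24..32]='lgal8eki' -> body[11..19], body so far='8cituimrgx0lgal8eki'
Chunk 4: stream[34..35]='7' size=0x7=7, data at stream[37..44]='468wzv7' -> body[19..26], body so far='8cituimrgx0lgal8eki468wzv7'
Chunk 5: stream[46..47]='0' size=0 (terminator). Final body='8cituimrgx0lgal8eki468wzv7' (26 bytes)

Answer: 8cituimrgx0lgal8eki468wzv7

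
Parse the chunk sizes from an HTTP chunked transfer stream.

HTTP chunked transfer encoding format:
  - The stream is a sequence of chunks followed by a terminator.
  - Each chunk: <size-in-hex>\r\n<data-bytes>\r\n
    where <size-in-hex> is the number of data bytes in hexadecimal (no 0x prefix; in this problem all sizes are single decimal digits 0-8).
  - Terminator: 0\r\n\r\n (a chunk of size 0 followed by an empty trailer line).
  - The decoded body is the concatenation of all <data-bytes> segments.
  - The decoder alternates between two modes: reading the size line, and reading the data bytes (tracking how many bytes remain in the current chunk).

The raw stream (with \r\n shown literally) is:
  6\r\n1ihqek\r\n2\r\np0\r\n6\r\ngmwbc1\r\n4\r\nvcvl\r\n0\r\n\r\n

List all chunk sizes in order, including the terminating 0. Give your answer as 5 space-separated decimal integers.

Answer: 6 2 6 4 0

Derivation:
Chunk 1: stream[0..1]='6' size=0x6=6, data at stream[3..9]='1ihqek' -> body[0..6], body so far='1ihqek'
Chunk 2: stream[11..12]='2' size=0x2=2, data at stream[14..16]='p0' -> body[6..8], body so far='1ihqekp0'
Chunk 3: stream[18..19]='6' size=0x6=6, data at stream[21..27]='gmwbc1' -> body[8..14], body so far='1ihqekp0gmwbc1'
Chunk 4: stream[29..30]='4' size=0x4=4, data at stream[32..36]='vcvl' -> body[14..18], body so far='1ihqekp0gmwbc1vcvl'
Chunk 5: stream[38..39]='0' size=0 (terminator). Final body='1ihqekp0gmwbc1vcvl' (18 bytes)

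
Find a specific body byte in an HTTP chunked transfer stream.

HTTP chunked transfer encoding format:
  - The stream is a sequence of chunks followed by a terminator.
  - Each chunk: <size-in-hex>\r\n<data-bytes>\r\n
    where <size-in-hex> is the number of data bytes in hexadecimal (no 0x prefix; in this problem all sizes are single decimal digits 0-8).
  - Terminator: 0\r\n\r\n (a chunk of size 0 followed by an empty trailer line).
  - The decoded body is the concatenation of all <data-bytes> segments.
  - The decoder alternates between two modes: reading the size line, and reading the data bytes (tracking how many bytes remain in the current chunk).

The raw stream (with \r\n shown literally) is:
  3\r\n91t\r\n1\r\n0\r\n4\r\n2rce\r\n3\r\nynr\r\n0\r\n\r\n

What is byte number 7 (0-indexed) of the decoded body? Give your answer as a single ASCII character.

Chunk 1: stream[0..1]='3' size=0x3=3, data at stream[3..6]='91t' -> body[0..3], body so far='91t'
Chunk 2: stream[8..9]='1' size=0x1=1, data at stream[11..12]='0' -> body[3..4], body so far='91t0'
Chunk 3: stream[14..15]='4' size=0x4=4, data at stream[17..21]='2rce' -> body[4..8], body so far='91t02rce'
Chunk 4: stream[23..24]='3' size=0x3=3, data at stream[26..29]='ynr' -> body[8..11], body so far='91t02rceynr'
Chunk 5: stream[31..32]='0' size=0 (terminator). Final body='91t02rceynr' (11 bytes)
Body byte 7 = 'e'

Answer: e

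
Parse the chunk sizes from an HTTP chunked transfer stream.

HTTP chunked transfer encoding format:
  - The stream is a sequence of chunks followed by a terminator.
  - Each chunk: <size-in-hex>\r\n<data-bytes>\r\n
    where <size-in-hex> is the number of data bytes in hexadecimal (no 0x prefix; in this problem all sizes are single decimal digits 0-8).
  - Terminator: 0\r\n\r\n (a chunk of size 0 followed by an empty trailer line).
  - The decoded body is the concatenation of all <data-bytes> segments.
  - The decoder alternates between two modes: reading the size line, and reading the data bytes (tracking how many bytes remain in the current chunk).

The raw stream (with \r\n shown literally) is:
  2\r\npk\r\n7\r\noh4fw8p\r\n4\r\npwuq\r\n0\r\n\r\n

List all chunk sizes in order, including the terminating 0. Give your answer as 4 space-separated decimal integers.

Answer: 2 7 4 0

Derivation:
Chunk 1: stream[0..1]='2' size=0x2=2, data at stream[3..5]='pk' -> body[0..2], body so far='pk'
Chunk 2: stream[7..8]='7' size=0x7=7, data at stream[10..17]='oh4fw8p' -> body[2..9], body so far='pkoh4fw8p'
Chunk 3: stream[19..20]='4' size=0x4=4, data at stream[22..26]='pwuq' -> body[9..13], body so far='pkoh4fw8ppwuq'
Chunk 4: stream[28..29]='0' size=0 (terminator). Final body='pkoh4fw8ppwuq' (13 bytes)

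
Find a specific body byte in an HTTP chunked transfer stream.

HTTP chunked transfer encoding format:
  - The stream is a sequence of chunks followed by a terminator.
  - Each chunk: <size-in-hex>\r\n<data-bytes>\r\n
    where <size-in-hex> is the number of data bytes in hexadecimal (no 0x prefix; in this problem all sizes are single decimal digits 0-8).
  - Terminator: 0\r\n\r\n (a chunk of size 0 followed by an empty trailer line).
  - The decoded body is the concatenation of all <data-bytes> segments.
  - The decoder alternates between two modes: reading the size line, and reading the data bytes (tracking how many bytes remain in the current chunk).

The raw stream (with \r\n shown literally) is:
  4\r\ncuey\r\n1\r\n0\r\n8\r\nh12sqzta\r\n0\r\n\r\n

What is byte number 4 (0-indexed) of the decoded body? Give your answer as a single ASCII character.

Answer: 0

Derivation:
Chunk 1: stream[0..1]='4' size=0x4=4, data at stream[3..7]='cuey' -> body[0..4], body so far='cuey'
Chunk 2: stream[9..10]='1' size=0x1=1, data at stream[12..13]='0' -> body[4..5], body so far='cuey0'
Chunk 3: stream[15..16]='8' size=0x8=8, data at stream[18..26]='h12sqzta' -> body[5..13], body so far='cuey0h12sqzta'
Chunk 4: stream[28..29]='0' size=0 (terminator). Final body='cuey0h12sqzta' (13 bytes)
Body byte 4 = '0'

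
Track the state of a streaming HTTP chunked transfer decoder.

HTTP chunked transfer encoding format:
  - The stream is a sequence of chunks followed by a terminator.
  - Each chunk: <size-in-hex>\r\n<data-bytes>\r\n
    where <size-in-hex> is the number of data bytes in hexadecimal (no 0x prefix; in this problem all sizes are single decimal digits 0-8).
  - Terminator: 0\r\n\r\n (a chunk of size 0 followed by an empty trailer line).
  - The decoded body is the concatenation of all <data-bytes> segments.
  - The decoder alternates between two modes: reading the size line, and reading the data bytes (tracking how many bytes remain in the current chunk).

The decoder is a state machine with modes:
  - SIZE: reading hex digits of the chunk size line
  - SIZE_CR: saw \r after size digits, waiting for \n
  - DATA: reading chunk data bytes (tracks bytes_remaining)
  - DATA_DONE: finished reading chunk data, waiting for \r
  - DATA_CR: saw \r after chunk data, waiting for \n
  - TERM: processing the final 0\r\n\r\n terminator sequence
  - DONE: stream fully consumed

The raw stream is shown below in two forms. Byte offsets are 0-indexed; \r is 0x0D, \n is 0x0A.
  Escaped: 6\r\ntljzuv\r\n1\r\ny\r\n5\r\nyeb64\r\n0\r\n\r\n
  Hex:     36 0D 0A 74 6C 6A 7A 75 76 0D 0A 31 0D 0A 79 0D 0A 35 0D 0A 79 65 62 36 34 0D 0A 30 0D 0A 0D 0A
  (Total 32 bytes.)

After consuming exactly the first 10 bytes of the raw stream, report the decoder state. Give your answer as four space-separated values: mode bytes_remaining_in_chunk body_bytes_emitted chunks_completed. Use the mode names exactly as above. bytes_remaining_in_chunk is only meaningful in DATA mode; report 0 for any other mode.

Byte 0 = '6': mode=SIZE remaining=0 emitted=0 chunks_done=0
Byte 1 = 0x0D: mode=SIZE_CR remaining=0 emitted=0 chunks_done=0
Byte 2 = 0x0A: mode=DATA remaining=6 emitted=0 chunks_done=0
Byte 3 = 't': mode=DATA remaining=5 emitted=1 chunks_done=0
Byte 4 = 'l': mode=DATA remaining=4 emitted=2 chunks_done=0
Byte 5 = 'j': mode=DATA remaining=3 emitted=3 chunks_done=0
Byte 6 = 'z': mode=DATA remaining=2 emitted=4 chunks_done=0
Byte 7 = 'u': mode=DATA remaining=1 emitted=5 chunks_done=0
Byte 8 = 'v': mode=DATA_DONE remaining=0 emitted=6 chunks_done=0
Byte 9 = 0x0D: mode=DATA_CR remaining=0 emitted=6 chunks_done=0

Answer: DATA_CR 0 6 0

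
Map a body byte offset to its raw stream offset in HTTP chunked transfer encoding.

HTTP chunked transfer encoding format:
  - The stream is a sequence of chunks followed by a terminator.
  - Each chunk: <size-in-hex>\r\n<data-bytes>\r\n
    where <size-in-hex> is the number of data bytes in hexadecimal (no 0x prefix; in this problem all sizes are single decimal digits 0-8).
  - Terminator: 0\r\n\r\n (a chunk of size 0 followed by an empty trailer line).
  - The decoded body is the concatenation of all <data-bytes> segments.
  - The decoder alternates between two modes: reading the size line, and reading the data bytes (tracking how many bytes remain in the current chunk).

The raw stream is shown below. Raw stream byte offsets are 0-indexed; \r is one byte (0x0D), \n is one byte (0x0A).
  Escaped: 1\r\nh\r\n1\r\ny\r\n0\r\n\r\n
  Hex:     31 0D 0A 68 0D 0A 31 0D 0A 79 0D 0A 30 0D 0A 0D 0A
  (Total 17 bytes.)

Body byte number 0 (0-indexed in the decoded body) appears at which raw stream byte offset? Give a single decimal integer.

Chunk 1: stream[0..1]='1' size=0x1=1, data at stream[3..4]='h' -> body[0..1], body so far='h'
Chunk 2: stream[6..7]='1' size=0x1=1, data at stream[9..10]='y' -> body[1..2], body so far='hy'
Chunk 3: stream[12..13]='0' size=0 (terminator). Final body='hy' (2 bytes)
Body byte 0 at stream offset 3

Answer: 3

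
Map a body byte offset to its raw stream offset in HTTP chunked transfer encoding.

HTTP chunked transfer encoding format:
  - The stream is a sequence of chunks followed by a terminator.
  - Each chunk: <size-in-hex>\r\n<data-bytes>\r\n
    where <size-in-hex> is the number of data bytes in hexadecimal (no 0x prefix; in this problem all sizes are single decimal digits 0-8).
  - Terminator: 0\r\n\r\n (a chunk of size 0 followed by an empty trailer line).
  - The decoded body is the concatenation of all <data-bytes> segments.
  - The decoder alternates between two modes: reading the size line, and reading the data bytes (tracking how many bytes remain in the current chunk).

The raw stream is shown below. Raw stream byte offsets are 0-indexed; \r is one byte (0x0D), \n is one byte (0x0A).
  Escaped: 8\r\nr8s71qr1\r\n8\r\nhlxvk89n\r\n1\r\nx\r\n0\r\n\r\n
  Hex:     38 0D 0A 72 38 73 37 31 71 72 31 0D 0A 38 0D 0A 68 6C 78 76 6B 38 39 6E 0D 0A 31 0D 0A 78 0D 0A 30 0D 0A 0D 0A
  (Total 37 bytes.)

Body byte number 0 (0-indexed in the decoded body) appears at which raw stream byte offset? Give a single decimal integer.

Answer: 3

Derivation:
Chunk 1: stream[0..1]='8' size=0x8=8, data at stream[3..11]='r8s71qr1' -> body[0..8], body so far='r8s71qr1'
Chunk 2: stream[13..14]='8' size=0x8=8, data at stream[16..24]='hlxvk89n' -> body[8..16], body so far='r8s71qr1hlxvk89n'
Chunk 3: stream[26..27]='1' size=0x1=1, data at stream[29..30]='x' -> body[16..17], body so far='r8s71qr1hlxvk89nx'
Chunk 4: stream[32..33]='0' size=0 (terminator). Final body='r8s71qr1hlxvk89nx' (17 bytes)
Body byte 0 at stream offset 3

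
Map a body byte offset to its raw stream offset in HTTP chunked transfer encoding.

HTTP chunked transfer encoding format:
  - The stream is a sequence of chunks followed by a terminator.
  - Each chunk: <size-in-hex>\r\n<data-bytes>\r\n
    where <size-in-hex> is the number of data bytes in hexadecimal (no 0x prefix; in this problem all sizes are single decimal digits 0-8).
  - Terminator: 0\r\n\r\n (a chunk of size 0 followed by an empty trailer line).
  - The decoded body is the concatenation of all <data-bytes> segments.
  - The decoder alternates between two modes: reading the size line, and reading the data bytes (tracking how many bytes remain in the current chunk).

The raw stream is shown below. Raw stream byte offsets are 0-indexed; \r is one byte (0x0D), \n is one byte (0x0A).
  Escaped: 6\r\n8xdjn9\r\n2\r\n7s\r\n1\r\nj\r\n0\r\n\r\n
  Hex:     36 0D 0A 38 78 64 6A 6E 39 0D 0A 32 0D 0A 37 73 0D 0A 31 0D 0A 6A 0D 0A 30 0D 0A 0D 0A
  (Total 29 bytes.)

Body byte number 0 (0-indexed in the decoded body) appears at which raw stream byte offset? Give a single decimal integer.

Answer: 3

Derivation:
Chunk 1: stream[0..1]='6' size=0x6=6, data at stream[3..9]='8xdjn9' -> body[0..6], body so far='8xdjn9'
Chunk 2: stream[11..12]='2' size=0x2=2, data at stream[14..16]='7s' -> body[6..8], body so far='8xdjn97s'
Chunk 3: stream[18..19]='1' size=0x1=1, data at stream[21..22]='j' -> body[8..9], body so far='8xdjn97sj'
Chunk 4: stream[24..25]='0' size=0 (terminator). Final body='8xdjn97sj' (9 bytes)
Body byte 0 at stream offset 3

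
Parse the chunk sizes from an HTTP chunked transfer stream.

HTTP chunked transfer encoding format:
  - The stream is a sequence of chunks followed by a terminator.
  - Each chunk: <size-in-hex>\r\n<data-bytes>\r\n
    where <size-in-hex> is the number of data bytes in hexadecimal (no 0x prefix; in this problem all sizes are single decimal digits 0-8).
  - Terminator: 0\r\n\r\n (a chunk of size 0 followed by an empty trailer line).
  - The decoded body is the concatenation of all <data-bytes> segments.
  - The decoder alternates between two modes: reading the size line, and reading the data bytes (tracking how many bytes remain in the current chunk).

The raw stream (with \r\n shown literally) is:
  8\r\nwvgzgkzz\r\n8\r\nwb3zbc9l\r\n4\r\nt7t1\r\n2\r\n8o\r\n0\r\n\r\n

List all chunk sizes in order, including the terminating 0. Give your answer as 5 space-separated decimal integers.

Chunk 1: stream[0..1]='8' size=0x8=8, data at stream[3..11]='wvgzgkzz' -> body[0..8], body so far='wvgzgkzz'
Chunk 2: stream[13..14]='8' size=0x8=8, data at stream[16..24]='wb3zbc9l' -> body[8..16], body so far='wvgzgkzzwb3zbc9l'
Chunk 3: stream[26..27]='4' size=0x4=4, data at stream[29..33]='t7t1' -> body[16..20], body so far='wvgzgkzzwb3zbc9lt7t1'
Chunk 4: stream[35..36]='2' size=0x2=2, data at stream[38..40]='8o' -> body[20..22], body so far='wvgzgkzzwb3zbc9lt7t18o'
Chunk 5: stream[42..43]='0' size=0 (terminator). Final body='wvgzgkzzwb3zbc9lt7t18o' (22 bytes)

Answer: 8 8 4 2 0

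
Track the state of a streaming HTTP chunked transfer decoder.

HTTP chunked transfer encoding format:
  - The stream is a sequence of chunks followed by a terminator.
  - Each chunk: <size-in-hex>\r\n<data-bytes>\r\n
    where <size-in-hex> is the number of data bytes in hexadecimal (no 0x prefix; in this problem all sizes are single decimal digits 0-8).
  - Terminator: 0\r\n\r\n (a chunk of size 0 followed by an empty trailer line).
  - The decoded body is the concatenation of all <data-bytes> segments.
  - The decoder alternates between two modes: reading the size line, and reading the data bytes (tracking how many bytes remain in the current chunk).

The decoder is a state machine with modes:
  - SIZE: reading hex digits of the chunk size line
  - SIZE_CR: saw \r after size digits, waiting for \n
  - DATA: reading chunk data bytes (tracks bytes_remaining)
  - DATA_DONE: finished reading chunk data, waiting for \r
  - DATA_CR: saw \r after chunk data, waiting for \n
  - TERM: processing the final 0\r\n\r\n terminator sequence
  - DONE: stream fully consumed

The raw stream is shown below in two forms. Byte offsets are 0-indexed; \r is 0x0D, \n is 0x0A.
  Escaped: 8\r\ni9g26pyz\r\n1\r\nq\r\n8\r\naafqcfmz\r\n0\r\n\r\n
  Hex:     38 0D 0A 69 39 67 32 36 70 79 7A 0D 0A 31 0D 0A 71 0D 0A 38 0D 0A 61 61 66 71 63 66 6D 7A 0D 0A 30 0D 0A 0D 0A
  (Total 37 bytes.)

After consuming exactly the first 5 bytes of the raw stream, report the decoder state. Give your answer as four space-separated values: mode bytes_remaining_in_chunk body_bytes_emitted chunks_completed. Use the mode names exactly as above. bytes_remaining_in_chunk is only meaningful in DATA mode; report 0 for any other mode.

Answer: DATA 6 2 0

Derivation:
Byte 0 = '8': mode=SIZE remaining=0 emitted=0 chunks_done=0
Byte 1 = 0x0D: mode=SIZE_CR remaining=0 emitted=0 chunks_done=0
Byte 2 = 0x0A: mode=DATA remaining=8 emitted=0 chunks_done=0
Byte 3 = 'i': mode=DATA remaining=7 emitted=1 chunks_done=0
Byte 4 = '9': mode=DATA remaining=6 emitted=2 chunks_done=0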